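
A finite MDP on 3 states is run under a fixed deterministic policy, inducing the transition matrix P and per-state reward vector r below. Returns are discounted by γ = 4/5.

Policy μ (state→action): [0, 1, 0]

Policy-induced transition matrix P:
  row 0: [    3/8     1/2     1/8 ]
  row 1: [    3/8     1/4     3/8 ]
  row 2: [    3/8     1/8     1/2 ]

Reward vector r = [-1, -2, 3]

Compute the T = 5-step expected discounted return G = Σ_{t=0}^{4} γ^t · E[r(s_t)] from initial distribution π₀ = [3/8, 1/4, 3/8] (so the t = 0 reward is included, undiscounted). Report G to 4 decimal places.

G = 0.2376

t=0: π = [0.3750, 0.2500, 0.3750], E[r] = 0.2500, γ^t·E[r] = 0.250000, running G = 0.250000
t=1: π = [0.3750, 0.2969, 0.3281], E[r] = 0.0156, γ^t·E[r] = 0.012500, running G = 0.262500
t=2: π = [0.3750, 0.3027, 0.3223], E[r] = -0.0137, γ^t·E[r] = -0.008750, running G = 0.253750
t=3: π = [0.3750, 0.3035, 0.3215], E[r] = -0.0173, γ^t·E[r] = -0.008875, running G = 0.244875
t=4: π = [0.3750, 0.3036, 0.3214], E[r] = -0.0178, γ^t·E[r] = -0.007288, running G = 0.237588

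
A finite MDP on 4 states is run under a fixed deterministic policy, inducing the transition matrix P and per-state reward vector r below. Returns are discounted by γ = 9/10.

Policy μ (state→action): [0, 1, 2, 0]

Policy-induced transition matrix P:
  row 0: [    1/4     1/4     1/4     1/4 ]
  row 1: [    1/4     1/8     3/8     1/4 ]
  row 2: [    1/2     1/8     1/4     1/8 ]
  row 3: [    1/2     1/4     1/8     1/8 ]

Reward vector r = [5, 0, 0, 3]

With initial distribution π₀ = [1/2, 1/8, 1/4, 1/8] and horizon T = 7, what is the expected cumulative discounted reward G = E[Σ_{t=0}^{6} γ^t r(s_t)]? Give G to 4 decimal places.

t=0: π = [0.5000, 0.1250, 0.2500, 0.1250], E[r] = 2.8750, γ^t·E[r] = 2.875000, running G = 2.875000
t=1: π = [0.3438, 0.2031, 0.2500, 0.2031], E[r] = 2.3281, γ^t·E[r] = 2.095313, running G = 4.970313
t=2: π = [0.3633, 0.1934, 0.2500, 0.1934], E[r] = 2.3965, γ^t·E[r] = 1.941152, running G = 6.911465
t=3: π = [0.3608, 0.1946, 0.2500, 0.1946], E[r] = 2.3879, γ^t·E[r] = 1.740808, running G = 8.652273
t=4: π = [0.3611, 0.1944, 0.2500, 0.1944], E[r] = 2.3890, γ^t·E[r] = 1.567428, running G = 10.219701
t=5: π = [0.3611, 0.1944, 0.2500, 0.1944], E[r] = 2.3889, γ^t·E[r] = 1.410606, running G = 11.630307
t=6: π = [0.3611, 0.1944, 0.2500, 0.1944], E[r] = 2.3889, γ^t·E[r] = 1.269554, running G = 12.899861

G = 12.8999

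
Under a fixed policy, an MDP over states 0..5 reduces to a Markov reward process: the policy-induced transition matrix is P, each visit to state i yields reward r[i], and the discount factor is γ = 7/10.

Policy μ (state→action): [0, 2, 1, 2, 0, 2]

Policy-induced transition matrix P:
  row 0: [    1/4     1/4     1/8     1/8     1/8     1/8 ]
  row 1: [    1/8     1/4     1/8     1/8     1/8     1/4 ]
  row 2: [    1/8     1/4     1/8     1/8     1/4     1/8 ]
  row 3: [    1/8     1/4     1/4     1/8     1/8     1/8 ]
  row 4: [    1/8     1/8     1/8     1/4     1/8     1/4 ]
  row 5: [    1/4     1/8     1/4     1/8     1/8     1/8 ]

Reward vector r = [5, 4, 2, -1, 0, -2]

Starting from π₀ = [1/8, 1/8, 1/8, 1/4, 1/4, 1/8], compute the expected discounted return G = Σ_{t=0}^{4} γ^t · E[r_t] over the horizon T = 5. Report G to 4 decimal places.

t=0: π = [0.1250, 0.1250, 0.1250, 0.2500, 0.2500, 0.1250], E[r] = 0.8750, γ^t·E[r] = 0.875000, running G = 0.875000
t=1: π = [0.1563, 0.2031, 0.1719, 0.1563, 0.1406, 0.1719], E[r] = 1.4375, γ^t·E[r] = 1.006250, running G = 1.881250
t=2: π = [0.1660, 0.2109, 0.1660, 0.1426, 0.1465, 0.1680], E[r] = 1.5273, γ^t·E[r] = 0.748398, running G = 2.629648
t=3: π = [0.1667, 0.2107, 0.1638, 0.1433, 0.1458, 0.1697], E[r] = 1.5215, γ^t·E[r] = 0.521869, running G = 3.151518
t=4: π = [0.1671, 0.2106, 0.1641, 0.1432, 0.1455, 0.1696], E[r] = 1.5235, γ^t·E[r] = 0.365785, running G = 3.517302

G = 3.5173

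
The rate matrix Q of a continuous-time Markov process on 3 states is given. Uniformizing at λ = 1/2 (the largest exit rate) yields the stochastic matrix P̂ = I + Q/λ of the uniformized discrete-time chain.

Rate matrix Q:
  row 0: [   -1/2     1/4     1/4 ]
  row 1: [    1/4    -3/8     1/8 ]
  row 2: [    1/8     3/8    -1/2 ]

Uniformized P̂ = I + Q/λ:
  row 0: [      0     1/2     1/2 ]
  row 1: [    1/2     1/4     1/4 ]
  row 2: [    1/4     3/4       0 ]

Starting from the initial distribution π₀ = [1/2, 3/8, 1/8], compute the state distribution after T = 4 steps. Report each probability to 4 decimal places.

t=0: π = [0.5000, 0.3750, 0.1250]
t=1: π = [0.2188, 0.4375, 0.3438]
t=2: π = [0.3047, 0.4766, 0.2188]
t=3: π = [0.2930, 0.4355, 0.2715]
t=4: π = [0.2856, 0.4590, 0.2554]

π = [0.2856, 0.4590, 0.2554]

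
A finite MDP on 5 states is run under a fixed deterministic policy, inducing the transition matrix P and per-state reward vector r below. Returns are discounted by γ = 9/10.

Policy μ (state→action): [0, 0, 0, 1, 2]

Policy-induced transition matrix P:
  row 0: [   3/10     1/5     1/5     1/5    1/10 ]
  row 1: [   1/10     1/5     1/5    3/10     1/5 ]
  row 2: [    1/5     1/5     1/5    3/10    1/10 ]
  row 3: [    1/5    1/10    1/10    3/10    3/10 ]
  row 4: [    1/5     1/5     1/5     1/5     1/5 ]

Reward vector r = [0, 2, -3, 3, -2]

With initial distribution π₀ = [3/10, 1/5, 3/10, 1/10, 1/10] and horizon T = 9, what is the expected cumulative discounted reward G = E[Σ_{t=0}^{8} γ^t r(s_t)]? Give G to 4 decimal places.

t=0: π = [0.3000, 0.2000, 0.3000, 0.1000, 0.1000], E[r] = -0.4000, γ^t·E[r] = -0.400000, running G = -0.400000
t=1: π = [0.2100, 0.1900, 0.1900, 0.2600, 0.1500], E[r] = 0.2900, γ^t·E[r] = 0.261000, running G = -0.139000
t=2: π = [0.2020, 0.1740, 0.1740, 0.2640, 0.1860], E[r] = 0.2460, γ^t·E[r] = 0.199260, running G = 0.060260
t=3: π = [0.2028, 0.1736, 0.1736, 0.2612, 0.1888], E[r] = 0.2324, γ^t·E[r] = 0.169420, running G = 0.229680
t=4: π = [0.2029, 0.1739, 0.1739, 0.2608, 0.1885], E[r] = 0.2317, γ^t·E[r] = 0.152005, running G = 0.381685
t=5: π = [0.2029, 0.1739, 0.1739, 0.2609, 0.1884], E[r] = 0.2319, γ^t·E[r] = 0.136909, running G = 0.518593
t=6: π = [0.2029, 0.1739, 0.1739, 0.2609, 0.1884], E[r] = 0.2319, γ^t·E[r] = 0.123234, running G = 0.641827
t=7: π = [0.2029, 0.1739, 0.1739, 0.2609, 0.1884], E[r] = 0.2319, γ^t·E[r] = 0.110910, running G = 0.752737
t=8: π = [0.2029, 0.1739, 0.1739, 0.2609, 0.1884], E[r] = 0.2319, γ^t·E[r] = 0.099819, running G = 0.852555

G = 0.8526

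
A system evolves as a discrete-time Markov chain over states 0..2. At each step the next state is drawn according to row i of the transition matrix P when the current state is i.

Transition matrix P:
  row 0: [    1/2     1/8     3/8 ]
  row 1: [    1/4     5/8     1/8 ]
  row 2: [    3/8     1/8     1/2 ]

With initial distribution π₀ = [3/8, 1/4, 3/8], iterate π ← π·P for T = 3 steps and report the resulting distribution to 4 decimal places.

t=0: π = [0.3750, 0.2500, 0.3750]
t=1: π = [0.3906, 0.2500, 0.3594]
t=2: π = [0.3926, 0.2500, 0.3574]
t=3: π = [0.3928, 0.2500, 0.3572]

π = [0.3928, 0.2500, 0.3572]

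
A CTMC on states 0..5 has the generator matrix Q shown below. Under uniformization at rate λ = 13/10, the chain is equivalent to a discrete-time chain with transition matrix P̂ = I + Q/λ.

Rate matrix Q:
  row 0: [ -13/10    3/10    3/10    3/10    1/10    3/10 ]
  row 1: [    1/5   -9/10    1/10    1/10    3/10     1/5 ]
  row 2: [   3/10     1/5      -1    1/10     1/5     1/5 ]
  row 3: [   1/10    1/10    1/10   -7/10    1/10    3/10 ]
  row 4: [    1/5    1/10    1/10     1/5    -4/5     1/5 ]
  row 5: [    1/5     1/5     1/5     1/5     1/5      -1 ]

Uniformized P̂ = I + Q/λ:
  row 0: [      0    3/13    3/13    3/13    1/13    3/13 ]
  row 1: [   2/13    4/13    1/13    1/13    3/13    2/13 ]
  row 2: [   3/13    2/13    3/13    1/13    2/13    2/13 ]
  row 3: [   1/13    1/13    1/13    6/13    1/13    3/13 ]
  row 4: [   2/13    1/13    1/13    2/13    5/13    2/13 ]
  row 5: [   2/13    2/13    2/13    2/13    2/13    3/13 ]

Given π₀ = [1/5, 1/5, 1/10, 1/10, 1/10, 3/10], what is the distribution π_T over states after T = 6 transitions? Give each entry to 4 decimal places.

t=0: π = [0.2000, 0.2000, 0.1000, 0.1000, 0.1000, 0.3000]
t=1: π = [0.1231, 0.1846, 0.1462, 0.1769, 0.1692, 0.2000]
t=2: π = [0.1325, 0.1651, 0.1337, 0.1923, 0.1840, 0.1923]
t=3: π = [0.1289, 0.1605, 0.1327, 0.2002, 0.1840, 0.1936]
t=4: π = [0.1288, 0.1589, 0.1321, 0.2028, 0.1833, 0.1941]
t=5: π = [0.1286, 0.1585, 0.1320, 0.2038, 0.1829, 0.1943]
t=6: π = [0.1285, 0.1584, 0.1320, 0.2041, 0.1827, 0.1944]

π = [0.1285, 0.1584, 0.1320, 0.2041, 0.1827, 0.1944]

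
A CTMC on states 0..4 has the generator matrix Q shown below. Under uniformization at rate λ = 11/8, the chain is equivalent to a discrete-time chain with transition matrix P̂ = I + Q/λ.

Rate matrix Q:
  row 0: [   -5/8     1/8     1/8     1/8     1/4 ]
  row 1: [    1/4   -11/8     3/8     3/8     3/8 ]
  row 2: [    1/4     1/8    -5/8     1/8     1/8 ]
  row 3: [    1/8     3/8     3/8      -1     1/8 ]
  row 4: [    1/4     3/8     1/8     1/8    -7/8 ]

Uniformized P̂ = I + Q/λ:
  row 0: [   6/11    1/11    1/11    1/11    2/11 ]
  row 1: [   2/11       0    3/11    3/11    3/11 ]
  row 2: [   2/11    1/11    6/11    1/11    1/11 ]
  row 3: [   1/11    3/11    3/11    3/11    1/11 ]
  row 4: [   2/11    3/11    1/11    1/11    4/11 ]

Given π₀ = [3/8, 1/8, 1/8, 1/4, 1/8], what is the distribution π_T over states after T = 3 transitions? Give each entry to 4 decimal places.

t=0: π = [0.3750, 0.1250, 0.1250, 0.2500, 0.1250]
t=1: π = [0.2955, 0.1477, 0.2159, 0.1591, 0.1818]
t=2: π = [0.2748, 0.1395, 0.2448, 0.1467, 0.1942]
t=3: π = [0.2684, 0.1402, 0.2542, 0.1429, 0.1942]

π = [0.2684, 0.1402, 0.2542, 0.1429, 0.1942]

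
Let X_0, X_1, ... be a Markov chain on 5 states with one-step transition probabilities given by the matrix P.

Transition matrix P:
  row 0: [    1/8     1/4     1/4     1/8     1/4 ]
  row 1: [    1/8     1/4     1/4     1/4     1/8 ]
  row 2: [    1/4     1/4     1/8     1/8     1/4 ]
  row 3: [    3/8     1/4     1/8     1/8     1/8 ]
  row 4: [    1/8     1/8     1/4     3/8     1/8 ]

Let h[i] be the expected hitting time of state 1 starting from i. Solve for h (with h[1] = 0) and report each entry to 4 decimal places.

h = [4.4511, 0.0000, 4.4511, 4.3910, 4.9323]

First-step conditioning: h[1] = 0; for i ≠ 1, h[i] = 1 + Σ_k P[i][k]·h[k].
  h[0] = 1 + 1/8·h[0] + 1/4·h[2] + 1/8·h[3] + 1/4·h[4]
  h[2] = 1 + 1/4·h[0] + 1/8·h[2] + 1/8·h[3] + 1/4·h[4]
  h[3] = 1 + 3/8·h[0] + 1/8·h[2] + 1/8·h[3] + 1/8·h[4]
  h[4] = 1 + 1/8·h[0] + 1/4·h[2] + 3/8·h[3] + 1/8·h[4]
Solving the 4×4 linear system over states ≠ 1 gives exactly h = [592/133, 0, 592/133, 584/133, 656/133] (h[1] = 0 is the target).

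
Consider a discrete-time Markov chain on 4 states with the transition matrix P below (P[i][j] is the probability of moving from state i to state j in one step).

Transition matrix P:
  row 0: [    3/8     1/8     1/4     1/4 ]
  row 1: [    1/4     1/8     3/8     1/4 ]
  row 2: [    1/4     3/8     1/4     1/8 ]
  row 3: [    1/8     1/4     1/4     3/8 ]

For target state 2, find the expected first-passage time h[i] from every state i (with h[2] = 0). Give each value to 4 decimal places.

First-step conditioning: h[2] = 0; for i ≠ 2, h[i] = 1 + Σ_k P[i][k]·h[k].
  h[0] = 1 + 3/8·h[0] + 1/8·h[1] + 1/4·h[3]
  h[1] = 1 + 1/4·h[0] + 1/8·h[1] + 1/4·h[3]
  h[3] = 1 + 1/8·h[0] + 1/4·h[1] + 3/8·h[3]
Solving the 3×3 linear system over states ≠ 2 gives exactly h = [448/121, 392/121, 0, 40/11] (h[2] = 0 is the target).

h = [3.7025, 3.2397, 0.0000, 3.6364]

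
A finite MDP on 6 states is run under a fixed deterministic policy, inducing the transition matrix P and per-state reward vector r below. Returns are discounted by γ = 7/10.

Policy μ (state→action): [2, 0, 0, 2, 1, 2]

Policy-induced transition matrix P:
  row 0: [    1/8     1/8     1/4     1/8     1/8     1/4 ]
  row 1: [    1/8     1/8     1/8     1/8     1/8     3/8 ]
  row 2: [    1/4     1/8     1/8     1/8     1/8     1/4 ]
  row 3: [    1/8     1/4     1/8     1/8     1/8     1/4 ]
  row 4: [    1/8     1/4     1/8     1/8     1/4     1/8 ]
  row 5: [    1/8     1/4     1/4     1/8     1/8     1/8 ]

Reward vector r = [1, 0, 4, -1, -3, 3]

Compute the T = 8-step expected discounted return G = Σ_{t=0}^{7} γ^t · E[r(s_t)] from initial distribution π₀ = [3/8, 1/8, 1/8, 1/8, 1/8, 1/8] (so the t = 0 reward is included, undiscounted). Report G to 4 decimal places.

t=0: π = [0.3750, 0.1250, 0.1250, 0.1250, 0.1250, 0.1250], E[r] = 0.7500, γ^t·E[r] = 0.750000, running G = 0.750000
t=1: π = [0.1406, 0.1719, 0.1875, 0.1250, 0.1406, 0.2344], E[r] = 1.0469, γ^t·E[r] = 0.732813, running G = 1.482813
t=2: π = [0.1484, 0.1875, 0.1719, 0.1250, 0.1426, 0.2246], E[r] = 0.9570, γ^t·E[r] = 0.468945, running G = 1.951758
t=3: π = [0.1465, 0.1865, 0.1716, 0.1250, 0.1428, 0.2275], E[r] = 0.9622, γ^t·E[r] = 0.330020, running G = 2.281778
t=4: π = [0.1465, 0.1869, 0.1718, 0.1250, 0.1429, 0.2270], E[r] = 0.9610, γ^t·E[r] = 0.230728, running G = 2.512506
t=5: π = [0.1465, 0.1869, 0.1717, 0.1250, 0.1429, 0.2271], E[r] = 0.9610, γ^t·E[r] = 0.161520, running G = 2.674027
t=6: π = [0.1465, 0.1869, 0.1717, 0.1250, 0.1429, 0.2271], E[r] = 0.9610, γ^t·E[r] = 0.113063, running G = 2.787089
t=7: π = [0.1465, 0.1869, 0.1717, 0.1250, 0.1429, 0.2271], E[r] = 0.9610, γ^t·E[r] = 0.079144, running G = 2.866233

G = 2.8662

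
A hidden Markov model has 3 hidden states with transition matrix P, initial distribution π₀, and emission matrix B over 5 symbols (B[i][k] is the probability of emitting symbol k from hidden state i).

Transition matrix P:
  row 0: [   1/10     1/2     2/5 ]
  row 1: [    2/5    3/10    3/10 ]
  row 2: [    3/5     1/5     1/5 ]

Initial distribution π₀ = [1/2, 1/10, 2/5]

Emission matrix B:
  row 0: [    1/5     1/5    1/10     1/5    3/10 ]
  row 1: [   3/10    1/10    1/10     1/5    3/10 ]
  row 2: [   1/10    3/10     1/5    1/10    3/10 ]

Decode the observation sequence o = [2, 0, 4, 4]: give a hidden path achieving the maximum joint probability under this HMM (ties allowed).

t=0: δ = [5.000e-02, 1.000e-02, 8.000e-02]  (obs o_0=2)
t=1: δ = [9.600e-03, 7.500e-03, 2.000e-03]  ψ = [2, 0, 0]  (obs o_1=0)
t=2: δ = [9.000e-04, 1.440e-03, 1.152e-03]  ψ = [1, 0, 0]  (obs o_2=4)
t=3: δ = [2.074e-04, 1.350e-04, 1.296e-04]  ψ = [2, 0, 1]  (obs o_3=4)
backtrack: best end state = 0; path = [2, 0, 2, 0]

path = [2, 0, 2, 0]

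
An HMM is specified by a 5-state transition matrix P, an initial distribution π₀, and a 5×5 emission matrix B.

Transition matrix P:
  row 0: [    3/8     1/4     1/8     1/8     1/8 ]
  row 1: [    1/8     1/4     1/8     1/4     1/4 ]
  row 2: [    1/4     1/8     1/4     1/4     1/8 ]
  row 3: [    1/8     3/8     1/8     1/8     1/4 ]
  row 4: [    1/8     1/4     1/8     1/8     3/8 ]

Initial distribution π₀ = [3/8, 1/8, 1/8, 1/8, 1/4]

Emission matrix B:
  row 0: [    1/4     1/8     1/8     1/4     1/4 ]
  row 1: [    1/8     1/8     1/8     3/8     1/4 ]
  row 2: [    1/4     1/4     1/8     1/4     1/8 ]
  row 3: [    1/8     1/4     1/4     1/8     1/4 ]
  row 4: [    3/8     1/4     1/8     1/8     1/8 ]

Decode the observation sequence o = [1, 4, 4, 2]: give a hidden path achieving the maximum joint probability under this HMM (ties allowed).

path = [0, 0, 0, 0]

t=0: δ = [4.688e-02, 1.562e-02, 3.125e-02, 3.125e-02, 6.250e-02]  (obs o_0=1)
t=1: δ = [4.395e-03, 3.906e-03, 9.766e-04, 1.953e-03, 2.930e-03]  ψ = [0, 4, 2, 2, 4]  (obs o_1=4)
t=2: δ = [4.120e-04, 2.747e-04, 6.866e-05, 2.441e-04, 1.373e-04]  ψ = [0, 0, 0, 1, 4]  (obs o_2=4)
t=3: δ = [1.931e-05, 1.287e-05, 6.437e-06, 1.717e-05, 8.583e-06]  ψ = [0, 0, 0, 1, 1]  (obs o_3=2)
backtrack: best end state = 0; path = [0, 0, 0, 0]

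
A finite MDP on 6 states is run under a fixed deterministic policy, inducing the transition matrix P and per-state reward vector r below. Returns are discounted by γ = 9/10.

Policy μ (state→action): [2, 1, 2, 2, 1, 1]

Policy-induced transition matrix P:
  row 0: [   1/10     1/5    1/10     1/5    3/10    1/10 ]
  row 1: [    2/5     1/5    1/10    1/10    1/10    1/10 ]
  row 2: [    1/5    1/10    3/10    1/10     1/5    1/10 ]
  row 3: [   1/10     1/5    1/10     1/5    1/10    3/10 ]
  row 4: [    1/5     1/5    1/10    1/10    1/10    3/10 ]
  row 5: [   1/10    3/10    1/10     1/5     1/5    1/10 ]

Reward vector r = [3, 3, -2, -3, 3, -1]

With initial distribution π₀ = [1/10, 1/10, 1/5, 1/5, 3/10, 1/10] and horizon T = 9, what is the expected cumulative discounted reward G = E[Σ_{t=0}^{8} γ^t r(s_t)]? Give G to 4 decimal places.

t=0: π = [0.1000, 0.1000, 0.2000, 0.2000, 0.3000, 0.1000], E[r] = 0.4000, γ^t·E[r] = 0.400000, running G = 0.400000
t=1: π = [0.1800, 0.1900, 0.1400, 0.1400, 0.1500, 0.2000], E[r] = 0.6600, γ^t·E[r] = 0.594000, running G = 0.994000
t=2: π = [0.1860, 0.2060, 0.1280, 0.1520, 0.1700, 0.1580], E[r] = 0.8160, γ^t·E[r] = 0.660960, running G = 1.654960
t=3: π = [0.1916, 0.2030, 0.1256, 0.1496, 0.1658, 0.1644], E[r] = 0.8168, γ^t·E[r] = 0.595447, running G = 2.250407
t=4: π = [0.1900, 0.2039, 0.1251, 0.1506, 0.1673, 0.1631], E[r] = 0.8187, γ^t·E[r] = 0.537162, running G = 2.787569
t=5: π = [0.1904, 0.2038, 0.1250, 0.1504, 0.1668, 0.1636], E[r] = 0.8184, γ^t·E[r] = 0.483238, running G = 3.270808
t=6: π = [0.1903, 0.2039, 0.1250, 0.1504, 0.1669, 0.1634], E[r] = 0.8186, γ^t·E[r] = 0.435042, running G = 3.705849
t=7: π = [0.1904, 0.2038, 0.1250, 0.1504, 0.1669, 0.1635], E[r] = 0.8186, γ^t·E[r] = 0.391522, running G = 4.097371
t=8: π = [0.1903, 0.2038, 0.1250, 0.1504, 0.1669, 0.1635], E[r] = 0.8186, γ^t·E[r] = 0.352375, running G = 4.449746

G = 4.4497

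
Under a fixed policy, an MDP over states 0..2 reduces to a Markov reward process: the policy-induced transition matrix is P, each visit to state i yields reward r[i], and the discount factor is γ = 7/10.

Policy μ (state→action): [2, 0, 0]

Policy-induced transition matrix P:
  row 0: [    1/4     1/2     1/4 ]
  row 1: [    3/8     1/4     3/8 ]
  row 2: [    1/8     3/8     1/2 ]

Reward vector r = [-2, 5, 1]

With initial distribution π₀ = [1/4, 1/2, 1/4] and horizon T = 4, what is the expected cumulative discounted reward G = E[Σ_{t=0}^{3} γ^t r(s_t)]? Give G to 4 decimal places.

G = 4.7518

t=0: π = [0.2500, 0.5000, 0.2500], E[r] = 2.2500, γ^t·E[r] = 2.250000, running G = 2.250000
t=1: π = [0.2813, 0.3438, 0.3750], E[r] = 1.5313, γ^t·E[r] = 1.071875, running G = 3.321875
t=2: π = [0.2461, 0.3672, 0.3867], E[r] = 1.7305, γ^t·E[r] = 0.847930, running G = 4.169805
t=3: π = [0.2476, 0.3599, 0.3926], E[r] = 1.6968, γ^t·E[r] = 0.581995, running G = 4.751799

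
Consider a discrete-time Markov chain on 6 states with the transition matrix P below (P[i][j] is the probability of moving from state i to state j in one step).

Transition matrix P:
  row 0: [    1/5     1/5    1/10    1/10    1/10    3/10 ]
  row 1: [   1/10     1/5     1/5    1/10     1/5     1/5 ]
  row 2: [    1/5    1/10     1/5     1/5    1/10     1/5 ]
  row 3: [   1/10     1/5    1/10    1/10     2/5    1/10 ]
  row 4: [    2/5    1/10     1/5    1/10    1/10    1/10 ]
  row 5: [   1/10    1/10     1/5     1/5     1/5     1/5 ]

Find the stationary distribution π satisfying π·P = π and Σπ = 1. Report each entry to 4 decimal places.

Balance equations π_j = Σ_i π_i·P[i][j]:
  π_0 = 1/5·π_0 + 1/10·π_1 + 1/5·π_2 + 1/10·π_3 + 2/5·π_4 + 1/10·π_5
  π_1 = 1/5·π_0 + 1/5·π_1 + 1/10·π_2 + 1/5·π_3 + 1/10·π_4 + 1/10·π_5
  π_2 = 1/10·π_0 + 1/5·π_1 + 1/5·π_2 + 1/10·π_3 + 1/5·π_4 + 1/5·π_5
  π_3 = 1/10·π_0 + 1/10·π_1 + 1/5·π_2 + 1/10·π_3 + 1/10·π_4 + 1/5·π_5
  π_4 = 1/10·π_0 + 1/5·π_1 + 1/10·π_2 + 2/5·π_3 + 1/10·π_4 + 1/5·π_5
  normalize: π_0 + π_1 + π_2 + π_3 + π_4 + π_5 = 1
Solving the linear system gives exactly π = [19727/105048, 7723/52524, 1957/11672, 14239/105048, 3049/17508, 19729/105048].

π = [0.1878, 0.1470, 0.1677, 0.1355, 0.1741, 0.1878]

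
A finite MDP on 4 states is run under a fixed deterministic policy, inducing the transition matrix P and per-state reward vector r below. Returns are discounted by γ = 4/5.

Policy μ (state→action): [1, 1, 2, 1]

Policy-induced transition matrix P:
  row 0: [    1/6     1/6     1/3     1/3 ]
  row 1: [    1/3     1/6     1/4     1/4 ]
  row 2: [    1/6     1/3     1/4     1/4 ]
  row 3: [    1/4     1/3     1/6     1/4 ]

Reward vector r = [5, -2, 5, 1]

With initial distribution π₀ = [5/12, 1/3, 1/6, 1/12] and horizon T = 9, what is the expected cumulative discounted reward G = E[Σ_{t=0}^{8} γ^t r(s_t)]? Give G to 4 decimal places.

t=0: π = [0.4167, 0.3333, 0.1667, 0.0833], E[r] = 2.3333, γ^t·E[r] = 2.333333, running G = 2.333333
t=1: π = [0.2292, 0.2083, 0.2778, 0.2847], E[r] = 2.4028, γ^t·E[r] = 1.922222, running G = 4.255556
t=2: π = [0.2251, 0.2604, 0.2454, 0.2691], E[r] = 2.1007, γ^t·E[r] = 1.344444, running G = 5.600000
t=3: π = [0.2325, 0.2524, 0.2463, 0.2688], E[r] = 2.1581, γ^t·E[r] = 1.104938, running G = 6.704938
t=4: π = [0.2311, 0.2525, 0.2470, 0.2694], E[r] = 2.1549, γ^t·E[r] = 0.882644, running G = 7.587582
t=5: π = [0.2312, 0.2527, 0.2468, 0.2693], E[r] = 2.1539, γ^t·E[r] = 0.705783, running G = 8.293365
t=6: π = [0.2312, 0.2527, 0.2468, 0.2693], E[r] = 2.1542, γ^t·E[r] = 0.564705, running G = 8.858070
t=7: π = [0.2312, 0.2527, 0.2468, 0.2693], E[r] = 2.1541, γ^t·E[r] = 0.451757, running G = 9.309827
t=8: π = [0.2312, 0.2527, 0.2468, 0.2693], E[r] = 2.1541, γ^t·E[r] = 0.361406, running G = 9.671233

G = 9.6712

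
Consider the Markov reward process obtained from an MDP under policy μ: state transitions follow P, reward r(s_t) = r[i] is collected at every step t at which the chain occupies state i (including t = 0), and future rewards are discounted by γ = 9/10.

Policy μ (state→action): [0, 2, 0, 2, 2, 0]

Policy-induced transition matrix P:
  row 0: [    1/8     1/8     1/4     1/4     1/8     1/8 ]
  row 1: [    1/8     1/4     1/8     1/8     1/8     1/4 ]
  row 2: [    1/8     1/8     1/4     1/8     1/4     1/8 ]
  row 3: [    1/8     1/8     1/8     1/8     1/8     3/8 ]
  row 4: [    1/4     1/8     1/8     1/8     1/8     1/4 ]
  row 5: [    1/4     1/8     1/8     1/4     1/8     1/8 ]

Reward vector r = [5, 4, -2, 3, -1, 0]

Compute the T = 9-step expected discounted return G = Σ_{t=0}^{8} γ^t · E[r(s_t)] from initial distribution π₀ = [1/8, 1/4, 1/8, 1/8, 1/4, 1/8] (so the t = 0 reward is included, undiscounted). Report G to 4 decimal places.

t=0: π = [0.1250, 0.2500, 0.1250, 0.1250, 0.2500, 0.1250], E[r] = 1.5000, γ^t·E[r] = 1.500000, running G = 1.500000
t=1: π = [0.1719, 0.1563, 0.1563, 0.1563, 0.1406, 0.2188], E[r] = 1.5000, γ^t·E[r] = 1.350000, running G = 2.850000
t=2: π = [0.1699, 0.1445, 0.1660, 0.1738, 0.1445, 0.2012], E[r] = 1.4727, γ^t·E[r] = 1.192852, running G = 4.042852
t=3: π = [0.1682, 0.1431, 0.1670, 0.1714, 0.1458, 0.2046], E[r] = 1.4478, γ^t·E[r] = 1.055413, running G = 5.098264
t=4: π = [0.1688, 0.1429, 0.1669, 0.1716, 0.1459, 0.2039], E[r] = 1.4506, γ^t·E[r] = 0.951753, running G = 6.050018
t=5: π = [0.1687, 0.1429, 0.1670, 0.1716, 0.1459, 0.2040], E[r] = 1.4501, γ^t·E[r] = 0.856254, running G = 6.906271
t=6: π = [0.1687, 0.1429, 0.1670, 0.1716, 0.1459, 0.2040], E[r] = 1.4501, γ^t·E[r] = 0.770626, running G = 7.676898
t=7: π = [0.1687, 0.1429, 0.1670, 0.1716, 0.1459, 0.2040], E[r] = 1.4501, γ^t·E[r] = 0.693563, running G = 8.370460
t=8: π = [0.1687, 0.1429, 0.1670, 0.1716, 0.1459, 0.2040], E[r] = 1.4501, γ^t·E[r] = 0.624206, running G = 8.994667

G = 8.9947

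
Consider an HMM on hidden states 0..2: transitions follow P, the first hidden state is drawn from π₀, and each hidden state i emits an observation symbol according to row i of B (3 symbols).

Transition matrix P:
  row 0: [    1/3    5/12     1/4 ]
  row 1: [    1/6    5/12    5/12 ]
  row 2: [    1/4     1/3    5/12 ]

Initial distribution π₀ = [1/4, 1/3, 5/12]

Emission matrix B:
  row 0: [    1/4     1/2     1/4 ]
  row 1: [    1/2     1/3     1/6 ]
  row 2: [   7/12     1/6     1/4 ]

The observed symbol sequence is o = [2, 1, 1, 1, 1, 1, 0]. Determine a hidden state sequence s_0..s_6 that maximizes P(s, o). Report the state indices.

t=0: δ = [6.250e-02, 5.556e-02, 1.042e-01]  (obs o_0=2)
t=1: δ = [1.302e-02, 1.157e-02, 7.234e-03]  ψ = [2, 2, 2]  (obs o_1=1)
t=2: δ = [2.170e-03, 1.808e-03, 8.038e-04]  ψ = [0, 0, 1]  (obs o_2=1)
t=3: δ = [3.617e-04, 3.014e-04, 1.256e-04]  ψ = [0, 0, 1]  (obs o_3=1)
t=4: δ = [6.028e-05, 5.023e-05, 2.093e-05]  ψ = [0, 0, 1]  (obs o_4=1)
t=5: δ = [1.005e-05, 8.372e-06, 3.489e-06]  ψ = [0, 0, 1]  (obs o_5=1)
t=6: δ = [8.372e-07, 2.093e-06, 2.035e-06]  ψ = [0, 0, 1]  (obs o_6=0)
backtrack: best end state = 1; path = [2, 0, 0, 0, 0, 0, 1]

path = [2, 0, 0, 0, 0, 0, 1]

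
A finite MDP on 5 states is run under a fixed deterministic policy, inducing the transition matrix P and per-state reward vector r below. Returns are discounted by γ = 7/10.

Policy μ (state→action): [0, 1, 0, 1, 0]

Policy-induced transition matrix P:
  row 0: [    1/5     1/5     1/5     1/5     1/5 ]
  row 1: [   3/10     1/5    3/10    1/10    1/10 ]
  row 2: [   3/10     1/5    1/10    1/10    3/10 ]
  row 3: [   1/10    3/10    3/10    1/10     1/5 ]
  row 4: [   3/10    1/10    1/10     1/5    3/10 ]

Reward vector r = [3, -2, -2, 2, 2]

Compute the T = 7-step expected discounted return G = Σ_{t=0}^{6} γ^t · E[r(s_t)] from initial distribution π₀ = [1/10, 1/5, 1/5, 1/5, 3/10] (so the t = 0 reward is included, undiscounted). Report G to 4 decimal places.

t=0: π = [0.1000, 0.2000, 0.2000, 0.2000, 0.3000], E[r] = 0.5000, γ^t·E[r] = 0.500000, running G = 0.500000
t=1: π = [0.2500, 0.1900, 0.1900, 0.1400, 0.2300], E[r] = 0.7300, γ^t·E[r] = 0.511000, running G = 1.011000
t=2: π = [0.2470, 0.1910, 0.1910, 0.1480, 0.2230], E[r] = 0.7190, γ^t·E[r] = 0.352310, running G = 1.363310
t=3: π = [0.2457, 0.1925, 0.1925, 0.1470, 0.2223], E[r] = 0.7057, γ^t·E[r] = 0.242055, running G = 1.605365
t=4: π = [0.2460, 0.1925, 0.1925, 0.1468, 0.2222], E[r] = 0.7063, γ^t·E[r] = 0.169575, running G = 1.774941
t=5: π = [0.2460, 0.1925, 0.1925, 0.1468, 0.2222], E[r] = 0.7064, γ^t·E[r] = 0.118721, running G = 1.893662
t=6: π = [0.2460, 0.1925, 0.1925, 0.1468, 0.2222], E[r] = 0.7063, γ^t·E[r] = 0.083101, running G = 1.976763

G = 1.9768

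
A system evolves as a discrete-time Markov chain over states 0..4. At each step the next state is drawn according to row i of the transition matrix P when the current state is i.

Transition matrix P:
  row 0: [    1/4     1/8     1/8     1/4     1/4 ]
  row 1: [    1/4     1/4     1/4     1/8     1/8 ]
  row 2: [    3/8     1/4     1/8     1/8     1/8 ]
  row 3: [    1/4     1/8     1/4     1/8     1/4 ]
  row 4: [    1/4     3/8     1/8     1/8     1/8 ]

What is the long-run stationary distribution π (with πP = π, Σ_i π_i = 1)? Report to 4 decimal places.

π = [0.2715, 0.2185, 0.1722, 0.1589, 0.1788]

Balance equations π_j = Σ_i π_i·P[i][j]:
  π_0 = 1/4·π_0 + 1/4·π_1 + 3/8·π_2 + 1/4·π_3 + 1/4·π_4
  π_1 = 1/8·π_0 + 1/4·π_1 + 1/4·π_2 + 1/8·π_3 + 3/8·π_4
  π_2 = 1/8·π_0 + 1/4·π_1 + 1/8·π_2 + 1/4·π_3 + 1/8·π_4
  π_3 = 1/4·π_0 + 1/8·π_1 + 1/8·π_2 + 1/8·π_3 + 1/8·π_4
  normalize: π_0 + π_1 + π_2 + π_3 + π_4 = 1
Solving the linear system gives exactly π = [41/151, 33/151, 26/151, 24/151, 27/151].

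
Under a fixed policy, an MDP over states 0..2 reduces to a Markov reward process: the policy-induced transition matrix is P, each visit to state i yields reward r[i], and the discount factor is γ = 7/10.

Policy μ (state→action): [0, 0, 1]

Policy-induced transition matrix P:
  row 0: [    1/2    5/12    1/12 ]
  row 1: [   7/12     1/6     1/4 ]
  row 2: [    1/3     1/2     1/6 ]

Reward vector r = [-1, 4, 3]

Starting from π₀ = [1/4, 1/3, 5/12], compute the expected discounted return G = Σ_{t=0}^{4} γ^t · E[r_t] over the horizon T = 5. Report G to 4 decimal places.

t=0: π = [0.2500, 0.3333, 0.4167], E[r] = 2.3333, γ^t·E[r] = 2.333333, running G = 2.333333
t=1: π = [0.4583, 0.3681, 0.1736], E[r] = 1.5347, γ^t·E[r] = 1.074306, running G = 3.407639
t=2: π = [0.5017, 0.3391, 0.1591], E[r] = 1.3322, γ^t·E[r] = 0.652766, running G = 4.060405
t=3: π = [0.5017, 0.3451, 0.1531], E[r] = 1.3382, γ^t·E[r] = 0.459004, running G = 4.519409
t=4: π = [0.5032, 0.3431, 0.1536], E[r] = 1.3302, γ^t·E[r] = 0.319373, running G = 4.838782

G = 4.8388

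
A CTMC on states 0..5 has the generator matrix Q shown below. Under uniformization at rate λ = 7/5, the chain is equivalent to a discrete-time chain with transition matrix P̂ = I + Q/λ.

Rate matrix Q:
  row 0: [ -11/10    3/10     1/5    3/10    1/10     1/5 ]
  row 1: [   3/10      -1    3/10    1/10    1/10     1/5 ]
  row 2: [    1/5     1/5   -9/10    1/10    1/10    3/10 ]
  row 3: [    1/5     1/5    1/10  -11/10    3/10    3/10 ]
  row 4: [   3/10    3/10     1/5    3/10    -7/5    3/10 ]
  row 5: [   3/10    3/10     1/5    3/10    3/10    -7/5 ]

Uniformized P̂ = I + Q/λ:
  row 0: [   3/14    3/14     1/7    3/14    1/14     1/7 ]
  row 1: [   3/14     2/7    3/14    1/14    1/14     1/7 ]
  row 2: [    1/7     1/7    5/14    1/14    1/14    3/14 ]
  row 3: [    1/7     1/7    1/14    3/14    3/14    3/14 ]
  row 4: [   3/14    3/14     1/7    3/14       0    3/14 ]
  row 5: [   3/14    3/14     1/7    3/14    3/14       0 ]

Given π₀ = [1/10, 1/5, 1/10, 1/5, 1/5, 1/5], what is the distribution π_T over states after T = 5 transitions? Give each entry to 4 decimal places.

π = [0.1897, 0.2043, 0.1859, 0.1586, 0.1083, 0.1533]

t=0: π = [0.1000, 0.2000, 0.1000, 0.2000, 0.2000, 0.2000]
t=1: π = [0.1929, 0.2071, 0.1643, 0.1714, 0.1143, 0.1500]
t=2: π = [0.1903, 0.2051, 0.1806, 0.1612, 0.1092, 0.1536]
t=3: π = [0.1899, 0.2045, 0.1847, 0.1592, 0.1086, 0.1531]
t=4: π = [0.1897, 0.2043, 0.1857, 0.1587, 0.1083, 0.1533]
t=5: π = [0.1897, 0.2043, 0.1859, 0.1586, 0.1083, 0.1533]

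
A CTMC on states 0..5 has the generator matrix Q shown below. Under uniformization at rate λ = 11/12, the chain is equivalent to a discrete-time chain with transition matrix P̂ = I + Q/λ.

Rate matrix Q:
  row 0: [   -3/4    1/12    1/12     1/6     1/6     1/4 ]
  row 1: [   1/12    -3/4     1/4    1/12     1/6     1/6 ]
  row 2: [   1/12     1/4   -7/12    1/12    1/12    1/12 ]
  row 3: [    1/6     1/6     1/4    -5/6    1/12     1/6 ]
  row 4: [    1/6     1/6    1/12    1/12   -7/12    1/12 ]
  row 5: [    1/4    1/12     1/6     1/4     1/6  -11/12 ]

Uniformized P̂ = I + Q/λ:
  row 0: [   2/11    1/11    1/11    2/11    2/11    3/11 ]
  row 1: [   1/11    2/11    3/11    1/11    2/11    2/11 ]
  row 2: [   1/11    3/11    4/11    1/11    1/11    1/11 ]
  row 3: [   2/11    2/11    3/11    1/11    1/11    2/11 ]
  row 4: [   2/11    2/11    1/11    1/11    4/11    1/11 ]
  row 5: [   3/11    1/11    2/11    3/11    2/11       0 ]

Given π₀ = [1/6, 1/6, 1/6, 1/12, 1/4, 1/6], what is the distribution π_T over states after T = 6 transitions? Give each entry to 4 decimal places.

π = [0.1584, 0.1749, 0.2180, 0.1299, 0.1836, 0.1351]

t=0: π = [0.1667, 0.1667, 0.1667, 0.0833, 0.2500, 0.1667]
t=1: π = [0.1667, 0.1667, 0.1970, 0.1364, 0.2045, 0.1288]
t=2: π = [0.1605, 0.1729, 0.2114, 0.1295, 0.1887, 0.1371]
t=3: π = [0.1593, 0.1740, 0.2160, 0.1304, 0.1851, 0.1351]
t=4: π = [0.1586, 0.1747, 0.2174, 0.1300, 0.1840, 0.1353]
t=5: π = [0.1585, 0.1749, 0.2179, 0.1299, 0.1837, 0.1352]
t=6: π = [0.1584, 0.1749, 0.2180, 0.1299, 0.1836, 0.1351]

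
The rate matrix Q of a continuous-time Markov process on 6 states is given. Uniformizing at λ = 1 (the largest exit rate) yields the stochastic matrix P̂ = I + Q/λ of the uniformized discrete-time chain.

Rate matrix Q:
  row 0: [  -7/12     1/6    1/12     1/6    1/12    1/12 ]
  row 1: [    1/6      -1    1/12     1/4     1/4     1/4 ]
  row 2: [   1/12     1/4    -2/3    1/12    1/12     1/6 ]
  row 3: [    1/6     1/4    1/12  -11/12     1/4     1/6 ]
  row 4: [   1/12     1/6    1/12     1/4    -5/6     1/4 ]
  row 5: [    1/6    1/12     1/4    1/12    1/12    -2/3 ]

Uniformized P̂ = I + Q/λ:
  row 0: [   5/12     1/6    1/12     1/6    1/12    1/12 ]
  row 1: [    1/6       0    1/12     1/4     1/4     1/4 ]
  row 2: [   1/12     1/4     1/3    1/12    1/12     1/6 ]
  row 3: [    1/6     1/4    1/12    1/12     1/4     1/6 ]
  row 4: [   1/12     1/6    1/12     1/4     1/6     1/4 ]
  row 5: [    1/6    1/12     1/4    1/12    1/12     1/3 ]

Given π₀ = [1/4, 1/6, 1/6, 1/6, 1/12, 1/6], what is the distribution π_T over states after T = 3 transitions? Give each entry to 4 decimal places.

t=0: π = [0.2500, 0.1667, 0.1667, 0.1667, 0.0833, 0.1667]
t=1: π = [0.2083, 0.1528, 0.1528, 0.1458, 0.1458, 0.1944]
t=2: π = [0.1939, 0.1499, 0.1539, 0.1505, 0.1453, 0.2066]
t=3: π = [0.1902, 0.1498, 0.1563, 0.1487, 0.1455, 0.2095]

π = [0.1902, 0.1498, 0.1563, 0.1487, 0.1455, 0.2095]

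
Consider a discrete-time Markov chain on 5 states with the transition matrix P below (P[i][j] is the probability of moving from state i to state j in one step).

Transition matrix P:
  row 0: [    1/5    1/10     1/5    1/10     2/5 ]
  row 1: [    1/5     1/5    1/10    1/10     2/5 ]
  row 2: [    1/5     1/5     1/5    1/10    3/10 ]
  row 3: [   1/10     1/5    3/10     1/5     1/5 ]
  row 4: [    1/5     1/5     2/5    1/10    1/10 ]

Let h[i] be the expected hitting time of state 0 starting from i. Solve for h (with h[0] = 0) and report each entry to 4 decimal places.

h = [0.0000, 5.2941, 5.2941, 5.8824, 5.2941]

First-step conditioning: h[0] = 0; for i ≠ 0, h[i] = 1 + Σ_k P[i][k]·h[k].
  h[1] = 1 + 1/5·h[1] + 1/10·h[2] + 1/10·h[3] + 2/5·h[4]
  h[2] = 1 + 1/5·h[1] + 1/5·h[2] + 1/10·h[3] + 3/10·h[4]
  h[3] = 1 + 1/5·h[1] + 3/10·h[2] + 1/5·h[3] + 1/5·h[4]
  h[4] = 1 + 1/5·h[1] + 2/5·h[2] + 1/10·h[3] + 1/10·h[4]
Solving the 4×4 linear system over states ≠ 0 gives exactly h = [0, 90/17, 90/17, 100/17, 90/17] (h[0] = 0 is the target).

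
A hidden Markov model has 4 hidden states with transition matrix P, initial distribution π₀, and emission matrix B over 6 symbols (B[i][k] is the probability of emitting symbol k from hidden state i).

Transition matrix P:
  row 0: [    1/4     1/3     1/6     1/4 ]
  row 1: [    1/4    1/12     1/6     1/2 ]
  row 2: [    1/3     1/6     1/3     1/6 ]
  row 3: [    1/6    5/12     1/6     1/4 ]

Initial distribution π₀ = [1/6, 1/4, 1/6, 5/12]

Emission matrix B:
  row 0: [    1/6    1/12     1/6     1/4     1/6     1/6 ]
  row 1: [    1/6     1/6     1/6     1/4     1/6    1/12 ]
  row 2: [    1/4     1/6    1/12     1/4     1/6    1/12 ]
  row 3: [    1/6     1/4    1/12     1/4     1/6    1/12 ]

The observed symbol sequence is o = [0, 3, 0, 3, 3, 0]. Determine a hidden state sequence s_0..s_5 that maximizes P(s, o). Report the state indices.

t=0: δ = [2.778e-02, 4.167e-02, 4.167e-02, 6.944e-02]  (obs o_0=0)
t=1: δ = [3.472e-03, 7.234e-03, 3.472e-03, 5.208e-03]  ψ = [2, 3, 2, 1]  (obs o_1=3)
t=2: δ = [3.014e-04, 3.617e-04, 3.014e-04, 6.028e-04]  ψ = [1, 3, 1, 1]  (obs o_2=0)
t=3: δ = [2.512e-05, 6.279e-05, 2.512e-05, 4.521e-05]  ψ = [2, 3, 2, 1]  (obs o_3=3)
t=4: δ = [3.925e-06, 4.710e-06, 2.616e-06, 7.849e-06]  ψ = [1, 3, 1, 1]  (obs o_4=3)
t=5: δ = [2.180e-07, 5.451e-07, 3.270e-07, 3.925e-07]  ψ = [3, 3, 3, 1]  (obs o_5=0)
backtrack: best end state = 1; path = [3, 1, 3, 1, 3, 1]

path = [3, 1, 3, 1, 3, 1]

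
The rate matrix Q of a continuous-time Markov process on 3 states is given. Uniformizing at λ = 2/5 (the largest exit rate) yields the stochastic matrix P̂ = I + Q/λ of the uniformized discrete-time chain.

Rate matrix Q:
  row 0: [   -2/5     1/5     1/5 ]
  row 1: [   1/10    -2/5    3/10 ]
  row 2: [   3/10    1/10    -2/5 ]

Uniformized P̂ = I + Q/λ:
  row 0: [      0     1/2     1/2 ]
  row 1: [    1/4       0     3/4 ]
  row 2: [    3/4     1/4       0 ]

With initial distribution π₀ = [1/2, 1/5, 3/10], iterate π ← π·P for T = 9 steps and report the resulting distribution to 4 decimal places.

t=0: π = [0.5000, 0.2000, 0.3000]
t=1: π = [0.2750, 0.3250, 0.4000]
t=2: π = [0.3813, 0.2375, 0.3813]
t=3: π = [0.3453, 0.2859, 0.3688]
t=4: π = [0.3480, 0.2648, 0.3871]
t=5: π = [0.3565, 0.2708, 0.3727]
t=6: π = [0.3472, 0.2714, 0.3814]
t=7: π = [0.3539, 0.2689, 0.3772]
t=8: π = [0.3501, 0.2712, 0.3786]
t=9: π = [0.3518, 0.2697, 0.3785]

π = [0.3518, 0.2697, 0.3785]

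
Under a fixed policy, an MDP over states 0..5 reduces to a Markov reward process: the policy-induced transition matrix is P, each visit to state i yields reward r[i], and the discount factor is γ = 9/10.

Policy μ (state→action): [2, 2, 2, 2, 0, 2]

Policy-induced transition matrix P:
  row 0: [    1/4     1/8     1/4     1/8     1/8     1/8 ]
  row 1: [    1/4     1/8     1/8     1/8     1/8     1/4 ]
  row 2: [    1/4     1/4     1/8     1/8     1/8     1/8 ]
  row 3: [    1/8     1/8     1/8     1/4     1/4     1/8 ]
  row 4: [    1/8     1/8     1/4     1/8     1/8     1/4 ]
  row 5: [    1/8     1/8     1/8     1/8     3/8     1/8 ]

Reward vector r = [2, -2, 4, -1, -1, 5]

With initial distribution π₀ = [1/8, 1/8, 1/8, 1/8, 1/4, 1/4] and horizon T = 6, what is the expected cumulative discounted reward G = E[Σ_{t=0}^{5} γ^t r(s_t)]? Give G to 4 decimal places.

t=0: π = [0.1250, 0.1250, 0.1250, 0.1250, 0.2500, 0.2500], E[r] = 1.3750, γ^t·E[r] = 1.375000, running G = 1.375000
t=1: π = [0.1719, 0.1406, 0.1719, 0.1406, 0.2031, 0.1719], E[r] = 1.2656, γ^t·E[r] = 1.139063, running G = 2.514063
t=2: π = [0.1855, 0.1465, 0.1719, 0.1426, 0.1855, 0.1680], E[r] = 1.2773, γ^t·E[r] = 1.034648, running G = 3.548711
t=3: π = [0.1880, 0.1465, 0.1714, 0.1428, 0.1848, 0.1665], E[r] = 1.2734, γ^t·E[r] = 0.928336, running G = 4.477047
t=4: π = [0.1882, 0.1464, 0.1716, 0.1429, 0.1845, 0.1664], E[r] = 1.2747, γ^t·E[r] = 0.836363, running G = 5.313410
t=5: π = [0.1883, 0.1465, 0.1716, 0.1429, 0.1845, 0.1664], E[r] = 1.2745, γ^t·E[r] = 0.752590, running G = 6.066000

G = 6.0660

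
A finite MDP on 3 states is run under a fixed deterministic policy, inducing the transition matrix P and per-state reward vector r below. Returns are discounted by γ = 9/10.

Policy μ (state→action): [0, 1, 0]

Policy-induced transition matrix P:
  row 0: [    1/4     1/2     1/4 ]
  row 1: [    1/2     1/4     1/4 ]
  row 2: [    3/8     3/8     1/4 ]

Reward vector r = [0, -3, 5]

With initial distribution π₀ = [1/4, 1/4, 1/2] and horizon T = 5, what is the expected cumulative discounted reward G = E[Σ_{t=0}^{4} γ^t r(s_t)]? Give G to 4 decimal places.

t=0: π = [0.2500, 0.2500, 0.5000], E[r] = 1.7500, γ^t·E[r] = 1.750000, running G = 1.750000
t=1: π = [0.3750, 0.3750, 0.2500], E[r] = 0.1250, γ^t·E[r] = 0.112500, running G = 1.862500
t=2: π = [0.3750, 0.3750, 0.2500], E[r] = 0.1250, γ^t·E[r] = 0.101250, running G = 1.963750
t=3: π = [0.3750, 0.3750, 0.2500], E[r] = 0.1250, γ^t·E[r] = 0.091125, running G = 2.054875
t=4: π = [0.3750, 0.3750, 0.2500], E[r] = 0.1250, γ^t·E[r] = 0.082013, running G = 2.136888

G = 2.1369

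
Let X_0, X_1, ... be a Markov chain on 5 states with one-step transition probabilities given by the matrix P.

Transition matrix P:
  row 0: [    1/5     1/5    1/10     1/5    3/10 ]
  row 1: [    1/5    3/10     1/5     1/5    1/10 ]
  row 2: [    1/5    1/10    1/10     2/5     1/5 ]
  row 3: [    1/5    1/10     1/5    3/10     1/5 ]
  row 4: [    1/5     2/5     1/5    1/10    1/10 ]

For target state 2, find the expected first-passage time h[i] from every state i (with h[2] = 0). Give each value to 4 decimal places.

h = [6.1111, 5.5556, 0.0000, 5.5556, 5.5556]

First-step conditioning: h[2] = 0; for i ≠ 2, h[i] = 1 + Σ_k P[i][k]·h[k].
  h[0] = 1 + 1/5·h[0] + 1/5·h[1] + 1/5·h[3] + 3/10·h[4]
  h[1] = 1 + 1/5·h[0] + 3/10·h[1] + 1/5·h[3] + 1/10·h[4]
  h[3] = 1 + 1/5·h[0] + 1/10·h[1] + 3/10·h[3] + 1/5·h[4]
  h[4] = 1 + 1/5·h[0] + 2/5·h[1] + 1/10·h[3] + 1/10·h[4]
Solving the 4×4 linear system over states ≠ 2 gives exactly h = [55/9, 50/9, 0, 50/9, 50/9] (h[2] = 0 is the target).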